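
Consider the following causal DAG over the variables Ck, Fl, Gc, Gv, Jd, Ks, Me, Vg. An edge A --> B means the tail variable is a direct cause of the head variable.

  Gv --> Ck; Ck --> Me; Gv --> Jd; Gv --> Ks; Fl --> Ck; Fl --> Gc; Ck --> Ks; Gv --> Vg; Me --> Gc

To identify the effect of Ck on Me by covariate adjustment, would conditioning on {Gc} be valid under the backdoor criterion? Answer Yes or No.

Backdoor paths from Ck to Me (paths whose first edge points into Ck):
  P1: Ck <- Fl -> Gc <- Me
Condition 1 (no descendant of Ck in the set): FAILS — Gc is a descendant of Ck.
Condition 2 (every backdoor path blocked by {Gc}):
  P1: open — collider(s) Gc are conditioned on (or have a conditioned descendant) and no non-collider on the path is in the set.
{Gc} does not satisfy the backdoor criterion.

No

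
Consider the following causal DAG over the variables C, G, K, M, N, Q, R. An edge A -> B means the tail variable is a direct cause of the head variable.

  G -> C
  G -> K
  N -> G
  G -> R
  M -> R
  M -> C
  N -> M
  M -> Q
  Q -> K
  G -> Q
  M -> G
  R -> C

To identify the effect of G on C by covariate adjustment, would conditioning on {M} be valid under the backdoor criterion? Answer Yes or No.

Yes

Backdoor paths from G to C (paths whose first edge points into G):
  P1: G <- N -> M -> R -> C
  P2: G <- N -> M -> C
  P3: G <- M -> R -> C
  P4: G <- M -> C
Condition 1 (no descendant of G in the set): holds — descendants of G are {C, K, Q, R}; none are in {M}.
Condition 2 (every backdoor path blocked by {M}):
  P1: blocked at chain node M ∈ conditioning set.
  P2: blocked at chain node M ∈ conditioning set.
  P3: blocked at fork node M ∈ conditioning set.
  P4: blocked at fork node M ∈ conditioning set.
{M} satisfies the backdoor criterion.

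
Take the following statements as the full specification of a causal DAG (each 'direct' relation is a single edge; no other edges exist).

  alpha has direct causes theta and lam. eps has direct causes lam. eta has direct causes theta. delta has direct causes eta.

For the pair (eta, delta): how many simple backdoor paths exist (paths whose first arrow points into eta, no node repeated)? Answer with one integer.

A backdoor path from eta to delta is any simple undirected path whose first edge points into eta (i.e. leaves eta via a parent).
Parents of eta: {theta}.
No simple path from any parent of eta reaches delta without revisiting eta, so there are no backdoor paths.

0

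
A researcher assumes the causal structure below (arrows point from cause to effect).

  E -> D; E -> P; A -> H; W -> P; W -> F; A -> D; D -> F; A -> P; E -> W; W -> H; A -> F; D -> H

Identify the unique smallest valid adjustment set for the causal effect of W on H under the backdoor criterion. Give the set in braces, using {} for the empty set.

Variables eligible for adjustment (non-descendants of W, excluding W and H): {A, D, E}.
Backdoor paths from W to H:
  P1: W <- E -> D <- A -> H
  P2: W <- E -> D -> F <- A -> H
  P3: W <- E -> D -> H
  P4: W <- E -> P <- A -> D -> H
  P5: W <- E -> P <- A -> F <- D -> H
  P6: W <- E -> P <- A -> H
The empty set is not sufficient: P3 (W <- E -> D -> H) has no collider blocking it and no conditioned non-collider, so it is open.
Try {E}:
  P1: blocked at fork node E ∈ conditioning set.
  P2: blocked at fork node E ∈ conditioning set.
  P3: blocked at fork node E ∈ conditioning set.
  P4: blocked at fork node E ∈ conditioning set.
  P5: blocked at fork node E ∈ conditioning set.
  P6: blocked at fork node E ∈ conditioning set.
{E} contains no descendant of W and blocks every backdoor path.
No other singleton works — e.g. {A} leaves P3 open — so {E} is the unique smallest valid adjustment set.

{E}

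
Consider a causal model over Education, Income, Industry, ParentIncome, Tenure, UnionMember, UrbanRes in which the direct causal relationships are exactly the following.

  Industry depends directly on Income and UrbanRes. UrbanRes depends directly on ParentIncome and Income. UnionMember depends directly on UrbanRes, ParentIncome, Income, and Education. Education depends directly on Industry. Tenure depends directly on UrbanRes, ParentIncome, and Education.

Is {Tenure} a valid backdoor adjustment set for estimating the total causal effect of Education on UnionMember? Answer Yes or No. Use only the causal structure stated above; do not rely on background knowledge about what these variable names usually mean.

Backdoor paths from Education to UnionMember (paths whose first edge points into Education):
  P1: Education <- Industry <- Income -> UrbanRes <- ParentIncome -> UnionMember
  P2: Education <- Industry <- Income -> UrbanRes -> UnionMember
  P3: Education <- Industry <- Income -> UrbanRes -> Tenure <- ParentIncome -> UnionMember
  P4: Education <- Industry <- Income -> UnionMember
  P5: Education <- Industry <- UrbanRes <- Income -> UnionMember
  P6: Education <- Industry <- UrbanRes <- ParentIncome -> UnionMember
  P7: Education <- Industry <- UrbanRes -> UnionMember
  P8: Education <- Industry <- UrbanRes -> Tenure <- ParentIncome -> UnionMember
Condition 1 (no descendant of Education in the set): FAILS — Tenure is a descendant of Education.
Condition 2 (every backdoor path blocked by {Tenure}):
  P1: open — collider(s) UrbanRes are conditioned on (or have a conditioned descendant) and no non-collider on the path is in the set.
  P2: open — no interior node is in the conditioning set.
  P3: open — collider(s) Tenure are conditioned on (or have a conditioned descendant) and no non-collider on the path is in the set.
  P4: open — no interior node is in the conditioning set.
  P5: open — no interior node is in the conditioning set.
  P6: open — no interior node is in the conditioning set.
  P7: open — no interior node is in the conditioning set.
  P8: open — collider(s) Tenure are conditioned on (or have a conditioned descendant) and no non-collider on the path is in the set.
{Tenure} does not satisfy the backdoor criterion.

No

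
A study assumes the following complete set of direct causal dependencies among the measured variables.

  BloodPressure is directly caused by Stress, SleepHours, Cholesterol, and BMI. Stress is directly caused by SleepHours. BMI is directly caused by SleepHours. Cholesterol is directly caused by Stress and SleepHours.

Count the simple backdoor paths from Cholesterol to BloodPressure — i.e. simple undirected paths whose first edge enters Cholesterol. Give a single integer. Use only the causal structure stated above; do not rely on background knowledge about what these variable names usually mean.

A backdoor path from Cholesterol to BloodPressure is any simple undirected path whose first edge points into Cholesterol (i.e. leaves Cholesterol via a parent).
Parents of Cholesterol: {SleepHours, Stress}.
Enumerating:
  P1: Cholesterol <- SleepHours -> BMI -> BloodPressure
  P2: Cholesterol <- SleepHours -> Stress -> BloodPressure
  P3: Cholesterol <- SleepHours -> BloodPressure
  P4: Cholesterol <- Stress <- SleepHours -> BMI -> BloodPressure
  P5: Cholesterol <- Stress <- SleepHours -> BloodPressure
  P6: Cholesterol <- Stress -> BloodPressure
That exhausts the simple backdoor paths. Count: 6.

6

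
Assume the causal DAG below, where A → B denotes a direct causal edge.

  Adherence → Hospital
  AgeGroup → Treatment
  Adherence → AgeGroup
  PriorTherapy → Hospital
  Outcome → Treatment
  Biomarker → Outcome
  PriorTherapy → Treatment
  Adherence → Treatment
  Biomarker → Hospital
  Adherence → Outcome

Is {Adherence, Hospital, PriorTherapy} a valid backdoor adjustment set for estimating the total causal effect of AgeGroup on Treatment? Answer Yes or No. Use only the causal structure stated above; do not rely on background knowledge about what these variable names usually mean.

Backdoor paths from AgeGroup to Treatment (paths whose first edge points into AgeGroup):
  P1: AgeGroup <- Adherence -> Outcome <- Biomarker -> Hospital <- PriorTherapy -> Treatment
  P2: AgeGroup <- Adherence -> Outcome -> Treatment
  P3: AgeGroup <- Adherence -> Hospital <- PriorTherapy -> Treatment
  P4: AgeGroup <- Adherence -> Hospital <- Biomarker -> Outcome -> Treatment
  P5: AgeGroup <- Adherence -> Treatment
Condition 1 (no descendant of AgeGroup in the set): holds — descendants of AgeGroup are {Treatment}; none are in {Adherence, Hospital, PriorTherapy}.
Condition 2 (every backdoor path blocked by {Adherence, Hospital, PriorTherapy}):
  P1: blocked at fork node Adherence ∈ conditioning set.
  P2: blocked at fork node Adherence ∈ conditioning set.
  P3: blocked at fork node Adherence ∈ conditioning set.
  P4: blocked at fork node Adherence ∈ conditioning set.
  P5: blocked at fork node Adherence ∈ conditioning set.
{Adherence, Hospital, PriorTherapy} satisfies the backdoor criterion.

Yes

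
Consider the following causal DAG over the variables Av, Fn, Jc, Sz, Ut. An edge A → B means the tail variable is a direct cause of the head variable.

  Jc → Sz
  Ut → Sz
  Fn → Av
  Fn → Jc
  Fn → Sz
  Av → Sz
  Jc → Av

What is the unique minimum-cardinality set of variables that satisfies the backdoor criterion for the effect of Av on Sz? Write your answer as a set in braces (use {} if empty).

Variables eligible for adjustment (non-descendants of Av, excluding Av and Sz): {Fn, Jc, Ut}.
Backdoor paths from Av to Sz:
  P1: Av <- Fn -> Jc -> Sz
  P2: Av <- Fn -> Sz
  P3: Av <- Jc <- Fn -> Sz
  P4: Av <- Jc -> Sz
The empty set is not sufficient: P1 (Av <- Fn -> Jc -> Sz) has no collider blocking it and no conditioned non-collider, so it is open.
Try {Fn, Jc}:
  P1: blocked at fork node Fn ∈ conditioning set.
  P2: blocked at fork node Fn ∈ conditioning set.
  P3: blocked at chain node Jc ∈ conditioning set.
  P4: blocked at fork node Jc ∈ conditioning set.
{Fn, Jc} contains no descendant of Av and blocks every backdoor path.
Every element of {Fn, Jc} is needed (dropping Fn leaves P2 open; dropping Jc leaves P4 open), so no proper subset is valid.
Among all size-2 subsets of the eligible variables, only {Fn, Jc} blocks every backdoor path, so it is the unique smallest valid adjustment set.

{Fn, Jc}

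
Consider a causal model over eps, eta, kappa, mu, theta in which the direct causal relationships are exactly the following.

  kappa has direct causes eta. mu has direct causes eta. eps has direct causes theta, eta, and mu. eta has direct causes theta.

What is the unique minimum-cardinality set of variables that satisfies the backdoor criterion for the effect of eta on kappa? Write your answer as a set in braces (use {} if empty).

Variables eligible for adjustment (non-descendants of eta, excluding eta and kappa): {theta}.
Backdoor paths from eta to kappa:
  (none)
With no backdoor paths the empty set already satisfies the criterion, and it is trivially minimal.

{}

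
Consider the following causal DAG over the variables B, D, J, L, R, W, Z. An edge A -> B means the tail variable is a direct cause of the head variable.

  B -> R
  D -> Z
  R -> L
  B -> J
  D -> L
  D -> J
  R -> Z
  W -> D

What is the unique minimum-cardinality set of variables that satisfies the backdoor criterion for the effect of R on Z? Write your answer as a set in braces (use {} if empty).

Variables eligible for adjustment (non-descendants of R, excluding R and Z): {B, D, J, W}.
Backdoor paths from R to Z:
  P1: R <- B -> J <- D -> Z
Each backdoor path contains an unconditioned collider, so every path is already blocked with the empty conditioning set:
  P1: blocked at collider J (neither it nor any descendant is in the conditioning set).
The empty set is therefore the unique smallest valid set.

{}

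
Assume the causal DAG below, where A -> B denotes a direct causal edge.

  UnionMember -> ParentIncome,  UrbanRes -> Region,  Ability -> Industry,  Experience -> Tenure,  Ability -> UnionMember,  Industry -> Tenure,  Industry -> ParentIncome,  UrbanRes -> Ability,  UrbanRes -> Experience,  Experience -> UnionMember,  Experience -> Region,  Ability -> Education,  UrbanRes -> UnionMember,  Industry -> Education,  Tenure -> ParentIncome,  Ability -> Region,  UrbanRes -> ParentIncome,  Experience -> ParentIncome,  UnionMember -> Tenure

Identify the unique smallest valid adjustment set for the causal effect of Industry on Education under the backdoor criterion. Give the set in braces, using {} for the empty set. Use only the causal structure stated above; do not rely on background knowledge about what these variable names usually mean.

{Ability}

Variables eligible for adjustment (non-descendants of Industry, excluding Industry and Education): {Ability, Experience, Region, UnionMember, UrbanRes}.
Backdoor paths from Industry to Education:
  P1: Industry <- Ability -> Education
The empty set is not sufficient: P1 (Industry <- Ability -> Education) has no collider blocking it and no conditioned non-collider, so it is open.
Try {Ability}:
  P1: blocked at fork node Ability ∈ conditioning set.
{Ability} contains no descendant of Industry and blocks every backdoor path.
No other singleton works — e.g. {UrbanRes} leaves P1 open — so {Ability} is the unique smallest valid adjustment set.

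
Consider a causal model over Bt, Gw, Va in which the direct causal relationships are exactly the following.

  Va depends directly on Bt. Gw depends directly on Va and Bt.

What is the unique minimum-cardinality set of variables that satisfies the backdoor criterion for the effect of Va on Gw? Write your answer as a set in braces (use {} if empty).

Variables eligible for adjustment (non-descendants of Va, excluding Va and Gw): {Bt}.
Backdoor paths from Va to Gw:
  P1: Va <- Bt -> Gw
The empty set is not sufficient: P1 (Va <- Bt -> Gw) has no collider blocking it and no conditioned non-collider, so it is open.
Try {Bt}:
  P1: blocked at fork node Bt ∈ conditioning set.
{Bt} contains no descendant of Va and blocks every backdoor path.
{Bt} is the unique smallest valid adjustment set.

{Bt}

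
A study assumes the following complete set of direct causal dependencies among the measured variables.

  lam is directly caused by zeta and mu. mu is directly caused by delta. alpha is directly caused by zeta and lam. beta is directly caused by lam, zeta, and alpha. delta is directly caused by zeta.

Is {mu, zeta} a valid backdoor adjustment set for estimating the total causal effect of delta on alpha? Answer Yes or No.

Backdoor paths from delta to alpha (paths whose first edge points into delta):
  P1: delta <- zeta -> lam -> alpha
  P2: delta <- zeta -> lam -> beta <- alpha
  P3: delta <- zeta -> alpha
  P4: delta <- zeta -> beta <- lam -> alpha
  P5: delta <- zeta -> beta <- alpha
Condition 1 (no descendant of delta in the set): FAILS — mu is a descendant of delta.
Condition 2 (every backdoor path blocked by {mu, zeta}):
  P1: blocked at fork node zeta ∈ conditioning set.
  P2: blocked at fork node zeta ∈ conditioning set.
  P3: blocked at fork node zeta ∈ conditioning set.
  P4: blocked at fork node zeta ∈ conditioning set.
  P5: blocked at fork node zeta ∈ conditioning set.
{mu, zeta} does not satisfy the backdoor criterion.

No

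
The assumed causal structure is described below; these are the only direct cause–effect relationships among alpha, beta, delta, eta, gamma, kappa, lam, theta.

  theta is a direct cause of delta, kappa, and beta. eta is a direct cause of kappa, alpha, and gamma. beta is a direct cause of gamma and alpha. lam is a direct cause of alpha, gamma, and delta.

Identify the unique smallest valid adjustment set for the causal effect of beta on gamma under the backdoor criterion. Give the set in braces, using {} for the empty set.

Variables eligible for adjustment (non-descendants of beta, excluding beta and gamma): {delta, eta, kappa, lam, theta}.
Backdoor paths from beta to gamma:
  P1: beta <- theta -> kappa <- eta -> alpha <- lam -> gamma
  P2: beta <- theta -> kappa <- eta -> gamma
  P3: beta <- theta -> delta <- lam -> alpha <- eta -> gamma
  P4: beta <- theta -> delta <- lam -> gamma
Each backdoor path contains an unconditioned collider, so every path is already blocked with the empty conditioning set:
  P1: blocked at collider kappa (neither it nor any descendant is in the conditioning set).
  P2: blocked at collider kappa (neither it nor any descendant is in the conditioning set).
  P3: blocked at collider delta (neither it nor any descendant is in the conditioning set).
  P4: blocked at collider delta (neither it nor any descendant is in the conditioning set).
The empty set is therefore the unique smallest valid set.

{}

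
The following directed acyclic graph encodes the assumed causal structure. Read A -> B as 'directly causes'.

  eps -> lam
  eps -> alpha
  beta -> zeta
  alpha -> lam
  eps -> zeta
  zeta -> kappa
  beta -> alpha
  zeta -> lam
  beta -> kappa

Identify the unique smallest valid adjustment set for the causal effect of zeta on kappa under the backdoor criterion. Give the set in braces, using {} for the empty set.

Variables eligible for adjustment (non-descendants of zeta, excluding zeta and kappa): {alpha, beta, eps}.
Backdoor paths from zeta to kappa:
  P1: zeta <- beta -> kappa
  P2: zeta <- eps -> alpha <- beta -> kappa
  P3: zeta <- eps -> lam <- alpha <- beta -> kappa
The empty set is not sufficient: P1 (zeta <- beta -> kappa) has no collider blocking it and no conditioned non-collider, so it is open.
Try {beta}:
  P1: blocked at fork node beta ∈ conditioning set.
  P2: blocked at collider alpha (neither it nor any descendant is in the conditioning set).
  P3: blocked at collider lam (neither it nor any descendant is in the conditioning set).
{beta} contains no descendant of zeta and blocks every backdoor path.
No other singleton works — e.g. {eps} leaves P1 open — so {beta} is the unique smallest valid adjustment set.

{beta}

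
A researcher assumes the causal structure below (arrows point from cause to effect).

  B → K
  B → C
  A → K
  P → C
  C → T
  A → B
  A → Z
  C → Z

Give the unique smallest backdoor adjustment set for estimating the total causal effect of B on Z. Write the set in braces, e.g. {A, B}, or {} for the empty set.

Variables eligible for adjustment (non-descendants of B, excluding B and Z): {A, P}.
Backdoor paths from B to Z:
  P1: B <- A -> Z
The empty set is not sufficient: P1 (B <- A -> Z) has no collider blocking it and no conditioned non-collider, so it is open.
Try {A}:
  P1: blocked at fork node A ∈ conditioning set.
{A} contains no descendant of B and blocks every backdoor path.
No other singleton works — e.g. {P} leaves P1 open — so {A} is the unique smallest valid adjustment set.

{A}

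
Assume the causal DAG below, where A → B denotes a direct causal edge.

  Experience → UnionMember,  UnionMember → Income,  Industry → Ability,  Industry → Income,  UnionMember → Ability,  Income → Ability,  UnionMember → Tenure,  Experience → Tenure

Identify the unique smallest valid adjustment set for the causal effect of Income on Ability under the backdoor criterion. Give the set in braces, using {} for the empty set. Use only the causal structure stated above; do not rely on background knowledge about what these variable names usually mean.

Variables eligible for adjustment (non-descendants of Income, excluding Income and Ability): {Experience, Industry, Tenure, UnionMember}.
Backdoor paths from Income to Ability:
  P1: Income <- Industry -> Ability
  P2: Income <- UnionMember -> Ability
The empty set is not sufficient: P1 (Income <- Industry -> Ability) has no collider blocking it and no conditioned non-collider, so it is open.
Try {Industry, UnionMember}:
  P1: blocked at fork node Industry ∈ conditioning set.
  P2: blocked at fork node UnionMember ∈ conditioning set.
{Industry, UnionMember} contains no descendant of Income and blocks every backdoor path.
Every element of {Industry, UnionMember} is needed (dropping Industry leaves P1 open; dropping UnionMember leaves P2 open), so no proper subset is valid.
Among all size-2 subsets of the eligible variables, only {Industry, UnionMember} blocks every backdoor path, so it is the unique smallest valid adjustment set.

{Industry, UnionMember}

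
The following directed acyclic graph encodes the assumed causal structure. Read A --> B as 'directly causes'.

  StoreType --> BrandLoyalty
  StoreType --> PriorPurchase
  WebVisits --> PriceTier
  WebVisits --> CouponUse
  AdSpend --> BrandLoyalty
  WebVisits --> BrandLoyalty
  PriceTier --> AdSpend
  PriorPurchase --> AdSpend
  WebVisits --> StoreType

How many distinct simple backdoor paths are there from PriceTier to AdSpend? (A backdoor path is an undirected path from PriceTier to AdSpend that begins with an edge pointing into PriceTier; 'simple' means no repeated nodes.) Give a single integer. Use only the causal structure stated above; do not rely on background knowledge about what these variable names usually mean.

4

A backdoor path from PriceTier to AdSpend is any simple undirected path whose first edge points into PriceTier (i.e. leaves PriceTier via a parent).
Parents of PriceTier: {WebVisits}.
Enumerating:
  P1: PriceTier <- WebVisits -> StoreType -> PriorPurchase -> AdSpend
  P2: PriceTier <- WebVisits -> StoreType -> BrandLoyalty <- AdSpend
  P3: PriceTier <- WebVisits -> BrandLoyalty <- StoreType -> PriorPurchase -> AdSpend
  P4: PriceTier <- WebVisits -> BrandLoyalty <- AdSpend
That exhausts the simple backdoor paths. Count: 4.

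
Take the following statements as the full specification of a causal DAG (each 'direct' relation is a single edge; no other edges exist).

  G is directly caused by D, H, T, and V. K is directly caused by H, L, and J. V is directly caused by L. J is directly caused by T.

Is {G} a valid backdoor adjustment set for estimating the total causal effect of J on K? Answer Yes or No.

No

Backdoor paths from J to K (paths whose first edge points into J):
  P1: J <- T -> G <- H -> K
  P2: J <- T -> G <- V <- L -> K
Condition 1 (no descendant of J in the set): holds — descendants of J are {K}; none are in {G}.
Condition 2 (every backdoor path blocked by {G}):
  P1: open — collider(s) G are conditioned on (or have a conditioned descendant) and no non-collider on the path is in the set.
  P2: open — collider(s) G are conditioned on (or have a conditioned descendant) and no non-collider on the path is in the set.
{G} does not satisfy the backdoor criterion.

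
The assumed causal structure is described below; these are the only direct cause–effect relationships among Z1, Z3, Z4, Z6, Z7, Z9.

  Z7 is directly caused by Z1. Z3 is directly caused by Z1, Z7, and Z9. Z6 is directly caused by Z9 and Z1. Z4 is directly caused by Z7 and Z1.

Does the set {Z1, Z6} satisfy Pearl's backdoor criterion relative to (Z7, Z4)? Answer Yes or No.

Backdoor paths from Z7 to Z4 (paths whose first edge points into Z7):
  P1: Z7 <- Z1 -> Z4
Condition 1 (no descendant of Z7 in the set): holds — descendants of Z7 are {Z3, Z4}; none are in {Z1, Z6}.
Condition 2 (every backdoor path blocked by {Z1, Z6}):
  P1: blocked at fork node Z1 ∈ conditioning set.
{Z1, Z6} satisfies the backdoor criterion.

Yes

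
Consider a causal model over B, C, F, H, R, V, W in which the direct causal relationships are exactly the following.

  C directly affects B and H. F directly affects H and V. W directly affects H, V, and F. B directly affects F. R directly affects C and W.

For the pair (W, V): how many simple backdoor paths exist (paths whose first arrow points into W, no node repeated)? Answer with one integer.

2

A backdoor path from W to V is any simple undirected path whose first edge points into W (i.e. leaves W via a parent).
Parents of W: {R}.
Enumerating:
  P1: W <- R -> C -> B -> F -> V
  P2: W <- R -> C -> H <- F -> V
That exhausts the simple backdoor paths. Count: 2.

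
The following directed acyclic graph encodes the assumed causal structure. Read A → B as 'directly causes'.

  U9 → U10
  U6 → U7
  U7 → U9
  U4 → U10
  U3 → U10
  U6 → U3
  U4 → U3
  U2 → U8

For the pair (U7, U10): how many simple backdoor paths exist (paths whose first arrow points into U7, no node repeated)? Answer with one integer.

2

A backdoor path from U7 to U10 is any simple undirected path whose first edge points into U7 (i.e. leaves U7 via a parent).
Parents of U7: {U6}.
Enumerating:
  P1: U7 <- U6 -> U3 <- U4 -> U10
  P2: U7 <- U6 -> U3 -> U10
That exhausts the simple backdoor paths. Count: 2.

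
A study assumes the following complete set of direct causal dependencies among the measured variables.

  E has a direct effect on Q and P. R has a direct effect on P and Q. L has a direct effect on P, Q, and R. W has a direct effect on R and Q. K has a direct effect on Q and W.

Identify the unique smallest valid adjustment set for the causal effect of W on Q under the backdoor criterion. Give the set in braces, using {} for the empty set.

Variables eligible for adjustment (non-descendants of W, excluding W and Q): {E, K, L}.
Backdoor paths from W to Q:
  P1: W <- K -> Q
The empty set is not sufficient: P1 (W <- K -> Q) has no collider blocking it and no conditioned non-collider, so it is open.
Try {K}:
  P1: blocked at fork node K ∈ conditioning set.
{K} contains no descendant of W and blocks every backdoor path.
No other singleton works — e.g. {L} leaves P1 open — so {K} is the unique smallest valid adjustment set.

{K}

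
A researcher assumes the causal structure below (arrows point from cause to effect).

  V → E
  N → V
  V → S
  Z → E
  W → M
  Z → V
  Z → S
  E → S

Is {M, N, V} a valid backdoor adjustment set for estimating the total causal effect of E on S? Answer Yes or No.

No

Backdoor paths from E to S (paths whose first edge points into E):
  P1: E <- Z -> V -> S
  P2: E <- Z -> S
  P3: E <- V <- Z -> S
  P4: E <- V -> S
Condition 1 (no descendant of E in the set): holds — descendants of E are {S}; none are in {M, N, V}.
Condition 2 (every backdoor path blocked by {M, N, V}):
  P1: blocked at chain node V ∈ conditioning set.
  P2: open — no interior node is in the conditioning set.
  P3: blocked at chain node V ∈ conditioning set.
  P4: blocked at fork node V ∈ conditioning set.
{M, N, V} does not satisfy the backdoor criterion.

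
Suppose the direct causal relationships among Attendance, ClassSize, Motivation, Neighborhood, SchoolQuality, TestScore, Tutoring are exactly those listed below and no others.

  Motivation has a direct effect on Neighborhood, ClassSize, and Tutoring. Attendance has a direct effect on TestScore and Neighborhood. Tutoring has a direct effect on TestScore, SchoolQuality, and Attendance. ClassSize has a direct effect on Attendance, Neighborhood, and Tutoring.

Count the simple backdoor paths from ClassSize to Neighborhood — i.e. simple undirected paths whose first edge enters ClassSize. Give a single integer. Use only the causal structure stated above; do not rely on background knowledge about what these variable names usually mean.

3

A backdoor path from ClassSize to Neighborhood is any simple undirected path whose first edge points into ClassSize (i.e. leaves ClassSize via a parent).
Parents of ClassSize: {Motivation}.
Enumerating:
  P1: ClassSize <- Motivation -> Tutoring -> Attendance -> Neighborhood
  P2: ClassSize <- Motivation -> Tutoring -> TestScore <- Attendance -> Neighborhood
  P3: ClassSize <- Motivation -> Neighborhood
That exhausts the simple backdoor paths. Count: 3.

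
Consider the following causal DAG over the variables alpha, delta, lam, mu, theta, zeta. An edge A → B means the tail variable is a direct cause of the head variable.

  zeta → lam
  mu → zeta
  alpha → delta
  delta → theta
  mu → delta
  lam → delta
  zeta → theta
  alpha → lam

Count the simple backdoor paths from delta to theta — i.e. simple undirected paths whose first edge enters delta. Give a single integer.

3

A backdoor path from delta to theta is any simple undirected path whose first edge points into delta (i.e. leaves delta via a parent).
Parents of delta: {alpha, lam, mu}.
Enumerating:
  P1: delta <- mu -> zeta -> theta
  P2: delta <- alpha -> lam <- zeta -> theta
  P3: delta <- lam <- zeta -> theta
That exhausts the simple backdoor paths. Count: 3.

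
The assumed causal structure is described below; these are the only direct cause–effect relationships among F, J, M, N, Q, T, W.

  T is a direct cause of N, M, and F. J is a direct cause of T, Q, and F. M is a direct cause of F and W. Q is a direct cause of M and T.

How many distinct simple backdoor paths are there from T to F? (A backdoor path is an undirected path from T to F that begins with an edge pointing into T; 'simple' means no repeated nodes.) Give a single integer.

4

A backdoor path from T to F is any simple undirected path whose first edge points into T (i.e. leaves T via a parent).
Parents of T: {J, Q}.
Enumerating:
  P1: T <- J -> Q -> M -> F
  P2: T <- J -> F
  P3: T <- Q <- J -> F
  P4: T <- Q -> M -> F
That exhausts the simple backdoor paths. Count: 4.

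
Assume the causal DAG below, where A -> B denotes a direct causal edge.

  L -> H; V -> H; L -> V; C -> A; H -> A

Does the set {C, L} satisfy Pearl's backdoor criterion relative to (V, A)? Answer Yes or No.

Yes

Backdoor paths from V to A (paths whose first edge points into V):
  P1: V <- L -> H -> A
Condition 1 (no descendant of V in the set): holds — descendants of V are {A, H}; none are in {C, L}.
Condition 2 (every backdoor path blocked by {C, L}):
  P1: blocked at fork node L ∈ conditioning set.
{C, L} satisfies the backdoor criterion.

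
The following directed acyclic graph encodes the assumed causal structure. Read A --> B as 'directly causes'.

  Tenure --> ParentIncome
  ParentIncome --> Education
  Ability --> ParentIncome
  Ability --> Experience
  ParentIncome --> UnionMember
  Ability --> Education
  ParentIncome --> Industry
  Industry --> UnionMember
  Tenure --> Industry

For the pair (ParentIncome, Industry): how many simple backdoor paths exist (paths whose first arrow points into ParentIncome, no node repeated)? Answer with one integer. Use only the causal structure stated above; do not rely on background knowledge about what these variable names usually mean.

A backdoor path from ParentIncome to Industry is any simple undirected path whose first edge points into ParentIncome (i.e. leaves ParentIncome via a parent).
Parents of ParentIncome: {Ability, Tenure}.
Enumerating:
  P1: ParentIncome <- Tenure -> Industry
That exhausts the simple backdoor paths. Count: 1.

1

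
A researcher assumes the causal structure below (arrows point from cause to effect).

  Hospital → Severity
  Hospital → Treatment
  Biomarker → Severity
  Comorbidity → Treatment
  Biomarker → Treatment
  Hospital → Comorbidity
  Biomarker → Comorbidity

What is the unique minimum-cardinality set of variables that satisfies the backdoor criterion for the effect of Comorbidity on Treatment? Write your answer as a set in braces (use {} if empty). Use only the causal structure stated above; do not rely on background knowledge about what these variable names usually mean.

{Biomarker, Hospital}

Variables eligible for adjustment (non-descendants of Comorbidity, excluding Comorbidity and Treatment): {Biomarker, Hospital, Severity}.
Backdoor paths from Comorbidity to Treatment:
  P1: Comorbidity <- Hospital -> Severity <- Biomarker -> Treatment
  P2: Comorbidity <- Hospital -> Treatment
  P3: Comorbidity <- Biomarker -> Severity <- Hospital -> Treatment
  P4: Comorbidity <- Biomarker -> Treatment
The empty set is not sufficient: P2 (Comorbidity <- Hospital -> Treatment) has no collider blocking it and no conditioned non-collider, so it is open.
Try {Biomarker, Hospital}:
  P1: blocked at fork node Hospital ∈ conditioning set.
  P2: blocked at fork node Hospital ∈ conditioning set.
  P3: blocked at fork node Biomarker ∈ conditioning set.
  P4: blocked at fork node Biomarker ∈ conditioning set.
{Biomarker, Hospital} contains no descendant of Comorbidity and blocks every backdoor path.
Every element of {Biomarker, Hospital} is needed (dropping Biomarker leaves P4 open; dropping Hospital leaves P2 open), so no proper subset is valid.
Among all size-2 subsets of the eligible variables, only {Biomarker, Hospital} blocks every backdoor path, so it is the unique smallest valid adjustment set.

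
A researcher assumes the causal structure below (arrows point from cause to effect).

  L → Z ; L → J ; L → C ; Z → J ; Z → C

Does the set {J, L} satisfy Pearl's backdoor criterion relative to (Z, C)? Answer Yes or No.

Backdoor paths from Z to C (paths whose first edge points into Z):
  P1: Z <- L -> C
Condition 1 (no descendant of Z in the set): FAILS — J is a descendant of Z.
Condition 2 (every backdoor path blocked by {J, L}):
  P1: blocked at fork node L ∈ conditioning set.
{J, L} does not satisfy the backdoor criterion.

No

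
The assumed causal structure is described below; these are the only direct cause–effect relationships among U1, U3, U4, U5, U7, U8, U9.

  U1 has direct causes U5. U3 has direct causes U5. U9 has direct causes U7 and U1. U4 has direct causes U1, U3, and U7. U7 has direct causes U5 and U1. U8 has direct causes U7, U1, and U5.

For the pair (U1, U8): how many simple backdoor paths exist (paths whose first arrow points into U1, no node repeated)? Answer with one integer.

A backdoor path from U1 to U8 is any simple undirected path whose first edge points into U1 (i.e. leaves U1 via a parent).
Parents of U1: {U5}.
Enumerating:
  P1: U1 <- U5 -> U3 -> U4 <- U7 -> U8
  P2: U1 <- U5 -> U7 -> U8
  P3: U1 <- U5 -> U8
That exhausts the simple backdoor paths. Count: 3.

3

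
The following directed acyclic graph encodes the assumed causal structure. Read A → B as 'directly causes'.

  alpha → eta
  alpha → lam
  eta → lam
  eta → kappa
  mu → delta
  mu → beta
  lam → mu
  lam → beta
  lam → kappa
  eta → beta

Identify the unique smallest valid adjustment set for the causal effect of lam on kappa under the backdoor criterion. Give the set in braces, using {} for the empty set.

{eta}

Variables eligible for adjustment (non-descendants of lam, excluding lam and kappa): {alpha, eta}.
Backdoor paths from lam to kappa:
  P1: lam <- alpha -> eta -> kappa
  P2: lam <- eta -> kappa
The empty set is not sufficient: P1 (lam <- alpha -> eta -> kappa) has no collider blocking it and no conditioned non-collider, so it is open.
Try {eta}:
  P1: blocked at chain node eta ∈ conditioning set.
  P2: blocked at fork node eta ∈ conditioning set.
{eta} contains no descendant of lam and blocks every backdoor path.
No other singleton works — e.g. {alpha} leaves P2 open — so {eta} is the unique smallest valid adjustment set.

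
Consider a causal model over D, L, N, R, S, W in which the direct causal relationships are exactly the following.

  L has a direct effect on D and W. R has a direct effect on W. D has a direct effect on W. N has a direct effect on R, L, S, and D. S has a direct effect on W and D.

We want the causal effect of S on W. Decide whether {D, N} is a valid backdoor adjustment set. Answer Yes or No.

Backdoor paths from S to W (paths whose first edge points into S):
  P1: S <- N -> L -> D -> W
  P2: S <- N -> L -> W
  P3: S <- N -> D <- L -> W
  P4: S <- N -> D -> W
  P5: S <- N -> R -> W
Condition 1 (no descendant of S in the set): FAILS — D is a descendant of S.
Condition 2 (every backdoor path blocked by {D, N}):
  P1: blocked at fork node N ∈ conditioning set.
  P2: blocked at fork node N ∈ conditioning set.
  P3: blocked at fork node N ∈ conditioning set.
  P4: blocked at fork node N ∈ conditioning set.
  P5: blocked at fork node N ∈ conditioning set.
{D, N} does not satisfy the backdoor criterion.

No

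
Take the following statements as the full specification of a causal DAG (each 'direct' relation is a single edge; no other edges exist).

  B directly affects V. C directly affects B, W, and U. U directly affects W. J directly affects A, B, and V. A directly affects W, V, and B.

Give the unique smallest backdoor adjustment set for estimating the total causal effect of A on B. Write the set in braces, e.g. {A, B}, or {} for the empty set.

Variables eligible for adjustment (non-descendants of A, excluding A and B): {C, J, U}.
Backdoor paths from A to B:
  P1: A <- J -> B
  P2: A <- J -> V <- B
The empty set is not sufficient: P1 (A <- J -> B) has no collider blocking it and no conditioned non-collider, so it is open.
Try {J}:
  P1: blocked at fork node J ∈ conditioning set.
  P2: blocked at fork node J ∈ conditioning set.
{J} contains no descendant of A and blocks every backdoor path.
No other singleton works — e.g. {C} leaves P1 open — so {J} is the unique smallest valid adjustment set.

{J}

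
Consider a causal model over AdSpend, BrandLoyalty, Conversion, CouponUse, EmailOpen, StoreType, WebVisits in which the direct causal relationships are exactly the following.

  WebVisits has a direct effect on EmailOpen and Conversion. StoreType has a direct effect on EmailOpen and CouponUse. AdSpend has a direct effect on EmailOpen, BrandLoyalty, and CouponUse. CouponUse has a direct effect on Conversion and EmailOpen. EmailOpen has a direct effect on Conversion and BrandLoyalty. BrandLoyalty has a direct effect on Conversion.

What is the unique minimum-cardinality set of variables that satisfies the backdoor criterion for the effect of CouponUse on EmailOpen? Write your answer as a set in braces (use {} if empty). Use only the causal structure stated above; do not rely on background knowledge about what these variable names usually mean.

{AdSpend, StoreType}

Variables eligible for adjustment (non-descendants of CouponUse, excluding CouponUse and EmailOpen): {AdSpend, StoreType, WebVisits}.
Backdoor paths from CouponUse to EmailOpen:
  P1: CouponUse <- AdSpend -> EmailOpen
  P2: CouponUse <- AdSpend -> BrandLoyalty <- EmailOpen
  P3: CouponUse <- AdSpend -> BrandLoyalty -> Conversion <- WebVisits -> EmailOpen
  P4: CouponUse <- AdSpend -> BrandLoyalty -> Conversion <- EmailOpen
  P5: CouponUse <- StoreType -> EmailOpen
The empty set is not sufficient: P1 (CouponUse <- AdSpend -> EmailOpen) has no collider blocking it and no conditioned non-collider, so it is open.
Try {AdSpend, StoreType}:
  P1: blocked at fork node AdSpend ∈ conditioning set.
  P2: blocked at fork node AdSpend ∈ conditioning set.
  P3: blocked at fork node AdSpend ∈ conditioning set.
  P4: blocked at fork node AdSpend ∈ conditioning set.
  P5: blocked at fork node StoreType ∈ conditioning set.
{AdSpend, StoreType} contains no descendant of CouponUse and blocks every backdoor path.
Every element of {AdSpend, StoreType} is needed (dropping AdSpend leaves P1 open; dropping StoreType leaves P5 open), so no proper subset is valid.
Among all size-2 subsets of the eligible variables, only {AdSpend, StoreType} blocks every backdoor path, so it is the unique smallest valid adjustment set.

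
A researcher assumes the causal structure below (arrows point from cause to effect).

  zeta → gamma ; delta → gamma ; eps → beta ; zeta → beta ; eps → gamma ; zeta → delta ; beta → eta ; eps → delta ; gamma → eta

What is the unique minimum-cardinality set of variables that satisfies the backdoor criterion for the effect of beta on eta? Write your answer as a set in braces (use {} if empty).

Variables eligible for adjustment (non-descendants of beta, excluding beta and eta): {delta, eps, gamma, zeta}.
Backdoor paths from beta to eta:
  P1: beta <- eps -> delta <- zeta -> gamma -> eta
  P2: beta <- eps -> delta -> gamma -> eta
  P3: beta <- eps -> gamma -> eta
  P4: beta <- zeta -> delta <- eps -> gamma -> eta
  P5: beta <- zeta -> delta -> gamma -> eta
  P6: beta <- zeta -> gamma -> eta
The empty set is not sufficient: P2 (beta <- eps -> delta -> gamma -> eta) has no collider blocking it and no conditioned non-collider, so it is open.
Try {gamma}:
  P1: blocked at chain node gamma ∈ conditioning set.
  P2: blocked at chain node gamma ∈ conditioning set.
  P3: blocked at chain node gamma ∈ conditioning set.
  P4: blocked at chain node gamma ∈ conditioning set.
  P5: blocked at chain node gamma ∈ conditioning set.
  P6: blocked at chain node gamma ∈ conditioning set.
{gamma} contains no descendant of beta and blocks every backdoor path.
No other singleton works — e.g. {eps} leaves P5 open — so {gamma} is the unique smallest valid adjustment set.

{gamma}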